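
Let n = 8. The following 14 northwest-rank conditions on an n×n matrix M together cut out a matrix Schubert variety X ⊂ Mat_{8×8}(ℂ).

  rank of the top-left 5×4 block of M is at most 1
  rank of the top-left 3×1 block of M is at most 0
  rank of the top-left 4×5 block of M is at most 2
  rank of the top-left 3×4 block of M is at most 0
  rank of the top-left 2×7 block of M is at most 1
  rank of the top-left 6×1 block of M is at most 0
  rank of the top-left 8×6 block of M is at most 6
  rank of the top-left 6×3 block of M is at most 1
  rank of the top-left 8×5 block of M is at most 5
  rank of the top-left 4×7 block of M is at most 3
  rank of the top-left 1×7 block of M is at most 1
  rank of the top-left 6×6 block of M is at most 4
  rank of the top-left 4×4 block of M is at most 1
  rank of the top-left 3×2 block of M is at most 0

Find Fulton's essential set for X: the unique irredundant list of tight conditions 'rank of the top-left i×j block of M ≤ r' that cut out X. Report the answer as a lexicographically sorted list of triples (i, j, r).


The tightest implied rank at each (i,j), from the 14 conditions:

  R[1]: 0 | 0 | 0 | 0 | 1 | 1 | 1 | 1
  R[2]: 0 | 0 | 0 | 0 | 1 | 1 | 1 | 2
  R[3]: 0 | 0 | 0 | 0 | 1 | 2 | 2 | 3
  R[4]: 0 | 1 | 1 | 1 | 2 | 3 | 3 | 4
  R[5]: 0 | 1 | 1 | 1 | 2 | 3 | 4 | 5
  R[6]: 0 | 1 | 1 | 2 | 3 | 4 | 5 | 6
  R[7]: 1 | 2 | 2 | 3 | 4 | 5 | 6 | 7
  R[8]: 1 | 2 | 3 | 4 | 5 | 6 | 7 | 8

second differences of R give the permutation w = (5, 8, 6, 2, 7, 4, 1, 3).

Fulton essential set (5 of the 20 Rothe cells):

[(2, 7, 1), (3, 4, 0), (5, 4, 1), (6, 1, 0), (6, 3, 1)]


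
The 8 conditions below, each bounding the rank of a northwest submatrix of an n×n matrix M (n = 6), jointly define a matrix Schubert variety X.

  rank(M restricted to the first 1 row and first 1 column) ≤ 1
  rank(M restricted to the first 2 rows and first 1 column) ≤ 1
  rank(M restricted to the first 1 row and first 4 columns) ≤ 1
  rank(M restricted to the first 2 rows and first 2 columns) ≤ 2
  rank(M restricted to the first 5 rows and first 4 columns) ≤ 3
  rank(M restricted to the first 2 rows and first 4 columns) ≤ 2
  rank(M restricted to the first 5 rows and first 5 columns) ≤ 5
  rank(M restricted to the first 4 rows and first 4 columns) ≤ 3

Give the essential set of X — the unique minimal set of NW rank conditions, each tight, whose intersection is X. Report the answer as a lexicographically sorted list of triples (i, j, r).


Rank table r_w(6×6) implied by the 8 constraints:

  row 1: 1, 1, 1, 1, 1, 1
  row 2: 1, 2, 2, 2, 2, 2
  row 3: 1, 2, 3, 3, 3, 3
  row 4: 1, 2, 3, 3, 4, 4
  row 5: 1, 2, 3, 3, 4, 5
  row 6: 1, 2, 3, 4, 5, 6

the unique w with this rank table is (1, 2, 3, 5, 6, 4).

Rothe diagram D(w) (2 cells), 1 SE-corner (essential condition):

[(5, 4, 3)]


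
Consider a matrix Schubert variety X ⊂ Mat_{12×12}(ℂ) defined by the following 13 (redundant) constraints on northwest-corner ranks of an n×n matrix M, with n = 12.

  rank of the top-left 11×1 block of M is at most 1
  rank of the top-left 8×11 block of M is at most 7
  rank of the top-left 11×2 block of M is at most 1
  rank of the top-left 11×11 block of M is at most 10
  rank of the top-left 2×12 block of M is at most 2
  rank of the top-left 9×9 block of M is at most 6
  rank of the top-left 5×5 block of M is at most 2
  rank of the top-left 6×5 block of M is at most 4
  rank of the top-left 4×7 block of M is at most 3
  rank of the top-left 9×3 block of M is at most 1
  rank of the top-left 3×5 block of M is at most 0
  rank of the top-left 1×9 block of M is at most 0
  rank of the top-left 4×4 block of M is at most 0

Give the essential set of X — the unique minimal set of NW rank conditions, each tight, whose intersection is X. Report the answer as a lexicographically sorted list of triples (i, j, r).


Computing R[i][j] = min implied NW-rank bound (n=12, 13 conditions):

  i=1: 0  0  0  0  0  0  0  0  0  1  1  1
  i=2: 0  0  0  0  0  1  1  1  1  2  2  2
  i=3: 0  0  0  0  0  1  2  2  2  3  3  3
  i=4: 0  0  0  0  1  2  3  3  3  4  4  4
  i=5: 1  1  1  1  2  3  4  4  4  5  5  5
  i=6: 1  1  1  2  3  4  5  5  5  6  6  6
  i=7: 1  1  1  2  3  4  5  6  6  7  7  7
  i=8: 1  1  1  2  3  4  5  6  6  7  7  8
  i=9: 1  1  1  2  3  4  5  6  6  7  8  9
  i=10: 1  1  2  3  4  5  6  7  7  8  9  10
  i=11: 1  1  2  3  4  5  6  7  8  9  10  11
  i=12: 1  2  3  4  5  6  7  8  9  10  11  12

hence w(1..12) = (10, 6, 7, 5, 1, 4, 8, 12, 11, 3, 9, 2).

Rothe diagram D(w) (36 cells), 7 SE-corners (essential conditions):

[(1, 9, 0), (3, 5, 0), (4, 4, 0), (8, 11, 7), (9, 3, 1), (9, 9, 6), (11, 2, 1)]


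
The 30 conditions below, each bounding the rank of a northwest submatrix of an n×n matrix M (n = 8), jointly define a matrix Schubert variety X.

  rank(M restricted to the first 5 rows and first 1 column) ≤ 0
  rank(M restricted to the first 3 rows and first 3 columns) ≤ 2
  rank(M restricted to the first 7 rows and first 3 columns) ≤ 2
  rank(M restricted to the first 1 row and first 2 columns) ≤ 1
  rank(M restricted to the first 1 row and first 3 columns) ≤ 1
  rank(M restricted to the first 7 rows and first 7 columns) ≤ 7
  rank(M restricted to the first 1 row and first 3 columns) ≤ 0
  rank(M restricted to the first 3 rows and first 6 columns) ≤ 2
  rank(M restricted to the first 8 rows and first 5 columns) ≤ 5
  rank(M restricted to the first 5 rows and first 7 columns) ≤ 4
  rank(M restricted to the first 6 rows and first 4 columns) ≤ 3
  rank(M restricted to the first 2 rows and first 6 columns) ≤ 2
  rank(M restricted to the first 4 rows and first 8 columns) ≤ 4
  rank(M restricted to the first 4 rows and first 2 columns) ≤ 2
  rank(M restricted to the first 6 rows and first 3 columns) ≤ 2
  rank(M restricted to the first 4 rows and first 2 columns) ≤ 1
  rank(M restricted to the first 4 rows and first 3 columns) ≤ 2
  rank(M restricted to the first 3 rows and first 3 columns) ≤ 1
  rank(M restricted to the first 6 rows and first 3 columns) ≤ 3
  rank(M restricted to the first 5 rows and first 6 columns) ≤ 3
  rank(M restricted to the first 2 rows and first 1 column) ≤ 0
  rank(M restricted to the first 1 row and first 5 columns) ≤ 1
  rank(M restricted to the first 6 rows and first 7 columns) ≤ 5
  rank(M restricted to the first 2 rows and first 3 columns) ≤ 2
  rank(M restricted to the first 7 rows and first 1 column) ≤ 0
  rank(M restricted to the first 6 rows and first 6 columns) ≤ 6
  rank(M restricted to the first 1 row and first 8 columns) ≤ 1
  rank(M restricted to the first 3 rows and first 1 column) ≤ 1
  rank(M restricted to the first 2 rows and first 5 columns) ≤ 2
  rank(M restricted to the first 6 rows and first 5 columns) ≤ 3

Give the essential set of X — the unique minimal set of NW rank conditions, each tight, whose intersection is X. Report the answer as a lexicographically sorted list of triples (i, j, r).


Computing R[i][j] = min implied NW-rank bound (n=8, 30 conditions):

  row 1: 0 | 0 | 0 | 1 | 1 | 1 | 1 | 1
  row 2: 0 | 1 | 1 | 2 | 2 | 2 | 2 | 2
  row 3: 0 | 1 | 1 | 2 | 2 | 2 | 3 | 3
  row 4: 0 | 1 | 2 | 3 | 3 | 3 | 4 | 4
  row 5: 0 | 1 | 2 | 3 | 3 | 3 | 4 | 5
  row 6: 0 | 1 | 2 | 3 | 3 | 4 | 5 | 6
  row 7: 0 | 1 | 2 | 3 | 4 | 5 | 6 | 7
  row 8: 1 | 2 | 3 | 4 | 5 | 6 | 7 | 8

so w = (4, 2, 7, 3, 8, 6, 5, 1).

6 SE-corners of the 15-cell Rothe diagram give Ess(w):

[(1, 3, 0), (3, 3, 1), (3, 6, 2), (5, 6, 3), (6, 5, 3), (7, 1, 0)]


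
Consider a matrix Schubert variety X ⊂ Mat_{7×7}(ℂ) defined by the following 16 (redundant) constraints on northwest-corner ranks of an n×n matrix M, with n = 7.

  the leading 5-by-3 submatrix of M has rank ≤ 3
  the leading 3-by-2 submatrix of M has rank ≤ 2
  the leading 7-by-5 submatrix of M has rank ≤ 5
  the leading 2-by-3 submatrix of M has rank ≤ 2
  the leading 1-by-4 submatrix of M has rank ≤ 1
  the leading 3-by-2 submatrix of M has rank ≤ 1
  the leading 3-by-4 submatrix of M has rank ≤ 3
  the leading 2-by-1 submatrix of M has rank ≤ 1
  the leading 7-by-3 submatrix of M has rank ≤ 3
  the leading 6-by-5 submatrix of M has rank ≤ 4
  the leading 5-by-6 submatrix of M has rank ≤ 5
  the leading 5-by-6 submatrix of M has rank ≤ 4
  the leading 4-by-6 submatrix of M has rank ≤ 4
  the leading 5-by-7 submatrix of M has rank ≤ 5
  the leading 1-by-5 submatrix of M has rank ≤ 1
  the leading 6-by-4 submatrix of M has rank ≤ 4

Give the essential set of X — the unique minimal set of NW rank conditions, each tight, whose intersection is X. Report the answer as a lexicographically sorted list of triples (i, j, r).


Recovering R(i,j) via the rank-extension bound from the 16 conditions:

  row 1: 1, 1, 1, 1, 1, 1, 1
  row 2: 1, 1, 2, 2, 2, 2, 2
  row 3: 1, 1, 2, 3, 3, 3, 3
  row 4: 1, 2, 3, 4, 4, 4, 4
  row 5: 1, 2, 3, 4, 4, 4, 5
  row 6: 1, 2, 3, 4, 4, 5, 6
  row 7: 1, 2, 3, 4, 5, 6, 7

second differences of R give the permutation w = (1, 3, 4, 2, 7, 6, 5).

|D(w)|=5, |Ess(w)|=3:

[(3, 2, 1), (5, 6, 4), (6, 5, 4)]


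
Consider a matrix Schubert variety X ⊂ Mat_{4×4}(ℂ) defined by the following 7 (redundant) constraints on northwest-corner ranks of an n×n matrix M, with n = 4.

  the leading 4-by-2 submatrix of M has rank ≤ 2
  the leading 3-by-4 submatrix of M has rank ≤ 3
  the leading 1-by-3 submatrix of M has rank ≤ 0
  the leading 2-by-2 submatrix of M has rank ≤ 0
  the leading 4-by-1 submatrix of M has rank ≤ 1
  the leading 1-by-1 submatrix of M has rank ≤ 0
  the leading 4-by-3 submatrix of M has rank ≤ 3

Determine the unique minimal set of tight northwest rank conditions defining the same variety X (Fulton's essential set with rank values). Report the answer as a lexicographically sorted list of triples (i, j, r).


Reconstructing r_w from the 7 given conditions:

  row 1: 0  0  0  1
  row 2: 0  0  1  2
  row 3: 1  1  2  3
  row 4: 1  2  3  4

reading off 1-entries of Δ²R: w = (4, 3, 1, 2).

D(w) has 5 cells with 2 SE-corners; essential set:

[(1, 3, 0), (2, 2, 0)]


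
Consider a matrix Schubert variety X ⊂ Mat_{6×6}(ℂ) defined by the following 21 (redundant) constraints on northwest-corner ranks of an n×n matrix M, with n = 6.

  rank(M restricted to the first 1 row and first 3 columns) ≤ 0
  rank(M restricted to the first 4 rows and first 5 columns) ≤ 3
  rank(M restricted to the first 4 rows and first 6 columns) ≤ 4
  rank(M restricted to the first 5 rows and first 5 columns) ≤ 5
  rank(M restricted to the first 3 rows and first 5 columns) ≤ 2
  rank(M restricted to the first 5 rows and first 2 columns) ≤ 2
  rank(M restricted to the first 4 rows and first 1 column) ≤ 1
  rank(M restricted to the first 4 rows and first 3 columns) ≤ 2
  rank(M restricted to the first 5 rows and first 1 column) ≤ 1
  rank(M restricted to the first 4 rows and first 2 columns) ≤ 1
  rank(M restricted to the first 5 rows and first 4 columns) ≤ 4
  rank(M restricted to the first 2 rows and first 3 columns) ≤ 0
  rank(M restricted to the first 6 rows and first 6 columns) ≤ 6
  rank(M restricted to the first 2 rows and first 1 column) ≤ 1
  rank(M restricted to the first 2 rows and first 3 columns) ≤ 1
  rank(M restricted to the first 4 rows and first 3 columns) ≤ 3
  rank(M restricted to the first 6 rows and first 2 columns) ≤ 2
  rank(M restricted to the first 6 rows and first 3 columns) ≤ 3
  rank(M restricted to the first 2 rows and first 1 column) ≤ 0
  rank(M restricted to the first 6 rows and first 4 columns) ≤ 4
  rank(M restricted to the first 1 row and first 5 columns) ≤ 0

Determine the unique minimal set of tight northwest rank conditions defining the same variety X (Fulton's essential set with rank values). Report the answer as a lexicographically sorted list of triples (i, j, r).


Propagating the 21 rank bounds to every northwest block:

  i=1: 0 | 0 | 0 | 0 | 0 | 1
  i=2: 0 | 0 | 0 | 1 | 1 | 2
  i=3: 1 | 1 | 1 | 2 | 2 | 3
  i=4: 1 | 1 | 2 | 3 | 3 | 4
  i=5: 1 | 2 | 3 | 4 | 4 | 5
  i=6: 1 | 2 | 3 | 4 | 5 | 6

hence w(1..6) = (6, 4, 1, 3, 2, 5).

|D(w)|=9, |Ess(w)|=3:

[(1, 5, 0), (2, 3, 0), (4, 2, 1)]


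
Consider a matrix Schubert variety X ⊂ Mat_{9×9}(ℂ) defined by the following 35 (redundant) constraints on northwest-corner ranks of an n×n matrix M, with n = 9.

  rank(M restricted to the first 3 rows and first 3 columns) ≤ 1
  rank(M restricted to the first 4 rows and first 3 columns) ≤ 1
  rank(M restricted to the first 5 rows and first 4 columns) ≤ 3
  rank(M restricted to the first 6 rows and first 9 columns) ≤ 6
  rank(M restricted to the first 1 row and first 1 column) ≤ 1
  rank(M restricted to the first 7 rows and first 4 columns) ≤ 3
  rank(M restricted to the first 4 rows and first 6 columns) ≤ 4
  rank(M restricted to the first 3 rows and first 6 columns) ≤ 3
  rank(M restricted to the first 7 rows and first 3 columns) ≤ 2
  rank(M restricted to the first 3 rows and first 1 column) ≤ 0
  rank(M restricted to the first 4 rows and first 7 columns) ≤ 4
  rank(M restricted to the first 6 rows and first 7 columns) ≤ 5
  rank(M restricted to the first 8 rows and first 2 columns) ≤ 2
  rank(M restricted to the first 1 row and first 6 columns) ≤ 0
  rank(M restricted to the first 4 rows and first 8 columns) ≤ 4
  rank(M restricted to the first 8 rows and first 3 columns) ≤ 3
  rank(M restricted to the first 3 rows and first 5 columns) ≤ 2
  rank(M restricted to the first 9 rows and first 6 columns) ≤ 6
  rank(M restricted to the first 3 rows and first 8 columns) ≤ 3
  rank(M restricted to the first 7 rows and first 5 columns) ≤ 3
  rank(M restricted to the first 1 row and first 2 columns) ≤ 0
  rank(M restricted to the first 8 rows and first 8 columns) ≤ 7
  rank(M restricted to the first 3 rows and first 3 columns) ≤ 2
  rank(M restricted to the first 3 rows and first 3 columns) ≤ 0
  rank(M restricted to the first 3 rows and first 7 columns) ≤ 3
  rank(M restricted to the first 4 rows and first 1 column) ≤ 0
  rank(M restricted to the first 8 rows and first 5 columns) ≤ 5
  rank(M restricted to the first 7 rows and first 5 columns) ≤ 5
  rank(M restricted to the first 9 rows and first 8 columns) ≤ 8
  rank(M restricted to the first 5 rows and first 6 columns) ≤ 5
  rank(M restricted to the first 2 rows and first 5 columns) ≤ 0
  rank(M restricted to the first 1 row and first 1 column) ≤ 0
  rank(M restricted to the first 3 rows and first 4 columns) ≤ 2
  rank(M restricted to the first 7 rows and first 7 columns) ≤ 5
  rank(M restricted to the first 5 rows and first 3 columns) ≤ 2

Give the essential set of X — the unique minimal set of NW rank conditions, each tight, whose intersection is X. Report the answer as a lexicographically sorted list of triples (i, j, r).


Reconstructing r_w from the 35 given conditions:

  R[1]: 0, 0, 0, 0, 0, 0, 1, 1, 1
  R[2]: 0, 0, 0, 0, 0, 1, 2, 2, 2
  R[3]: 0, 0, 0, 1, 1, 2, 3, 3, 3
  R[4]: 0, 1, 1, 2, 2, 3, 4, 4, 4
  R[5]: 1, 2, 2, 3, 3, 4, 5, 5, 5
  R[6]: 1, 2, 2, 3, 3, 4, 5, 6, 6
  R[7]: 1, 2, 2, 3, 3, 4, 5, 6, 7
  R[8]: 1, 2, 3, 4, 4, 5, 6, 7, 8
  R[9]: 1, 2, 3, 4, 5, 6, 7, 8, 9

reading off 1-entries of Δ²R: w = (7, 6, 4, 2, 1, 8, 9, 3, 5).

ℓ(w)=19; the 6 essential cells (i,j,r):

[(1, 6, 0), (2, 5, 0), (3, 3, 0), (4, 1, 0), (7, 3, 2), (7, 5, 3)]


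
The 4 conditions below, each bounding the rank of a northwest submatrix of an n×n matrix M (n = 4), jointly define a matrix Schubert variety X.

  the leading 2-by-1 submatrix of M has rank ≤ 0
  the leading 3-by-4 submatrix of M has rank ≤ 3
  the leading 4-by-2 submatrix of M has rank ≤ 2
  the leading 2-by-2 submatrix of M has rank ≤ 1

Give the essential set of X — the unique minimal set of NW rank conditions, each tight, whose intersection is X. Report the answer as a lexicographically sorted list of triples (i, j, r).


Computing R[i][j] = min implied NW-rank bound (n=4, 4 conditions):

  i=1: 0 | 1 | 1 | 1
  i=2: 0 | 1 | 2 | 2
  i=3: 1 | 2 | 3 | 3
  i=4: 1 | 2 | 3 | 4

giving w = (2, 3, 1, 4) via Δ²R.

|D(w)|=2, |Ess(w)|=1:

[(2, 1, 0)]


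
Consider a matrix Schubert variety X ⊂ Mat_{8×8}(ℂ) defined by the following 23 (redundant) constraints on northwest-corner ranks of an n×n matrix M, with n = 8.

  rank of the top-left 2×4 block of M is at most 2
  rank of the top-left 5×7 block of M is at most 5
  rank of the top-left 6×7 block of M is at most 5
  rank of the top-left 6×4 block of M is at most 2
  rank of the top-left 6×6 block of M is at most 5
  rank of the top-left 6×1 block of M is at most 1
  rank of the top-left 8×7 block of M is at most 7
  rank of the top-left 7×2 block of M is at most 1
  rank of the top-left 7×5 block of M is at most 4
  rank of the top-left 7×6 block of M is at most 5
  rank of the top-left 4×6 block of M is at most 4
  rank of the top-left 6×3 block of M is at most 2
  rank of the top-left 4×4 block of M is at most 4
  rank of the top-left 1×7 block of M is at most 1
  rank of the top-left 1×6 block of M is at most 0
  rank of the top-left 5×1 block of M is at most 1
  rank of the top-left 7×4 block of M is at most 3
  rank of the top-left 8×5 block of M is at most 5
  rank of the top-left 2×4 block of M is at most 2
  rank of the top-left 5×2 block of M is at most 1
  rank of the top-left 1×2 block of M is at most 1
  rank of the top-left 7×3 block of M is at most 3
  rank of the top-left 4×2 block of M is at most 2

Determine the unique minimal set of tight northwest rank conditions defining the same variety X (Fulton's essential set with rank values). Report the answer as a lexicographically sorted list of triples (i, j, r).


Computing R[i][j] = min implied NW-rank bound (n=8, 23 conditions):

  row 1: 0  0  0  0  0  0  1  1
  row 2: 1  1  1  1  1  1  2  2
  row 3: 1  1  2  2  2  2  3  3
  row 4: 1  1  2  2  3  3  4  4
  row 5: 1  1  2  2  3  4  5  5
  row 6: 1  1  2  2  3  4  5  6
  row 7: 1  1  2  3  4  5  6  7
  row 8: 1  2  3  4  5  6  7  8

so w = (7, 1, 3, 5, 6, 8, 4, 2).

Rothe diagram D(w) (14 cells), 3 SE-corners (essential conditions):

[(1, 6, 0), (6, 4, 2), (7, 2, 1)]


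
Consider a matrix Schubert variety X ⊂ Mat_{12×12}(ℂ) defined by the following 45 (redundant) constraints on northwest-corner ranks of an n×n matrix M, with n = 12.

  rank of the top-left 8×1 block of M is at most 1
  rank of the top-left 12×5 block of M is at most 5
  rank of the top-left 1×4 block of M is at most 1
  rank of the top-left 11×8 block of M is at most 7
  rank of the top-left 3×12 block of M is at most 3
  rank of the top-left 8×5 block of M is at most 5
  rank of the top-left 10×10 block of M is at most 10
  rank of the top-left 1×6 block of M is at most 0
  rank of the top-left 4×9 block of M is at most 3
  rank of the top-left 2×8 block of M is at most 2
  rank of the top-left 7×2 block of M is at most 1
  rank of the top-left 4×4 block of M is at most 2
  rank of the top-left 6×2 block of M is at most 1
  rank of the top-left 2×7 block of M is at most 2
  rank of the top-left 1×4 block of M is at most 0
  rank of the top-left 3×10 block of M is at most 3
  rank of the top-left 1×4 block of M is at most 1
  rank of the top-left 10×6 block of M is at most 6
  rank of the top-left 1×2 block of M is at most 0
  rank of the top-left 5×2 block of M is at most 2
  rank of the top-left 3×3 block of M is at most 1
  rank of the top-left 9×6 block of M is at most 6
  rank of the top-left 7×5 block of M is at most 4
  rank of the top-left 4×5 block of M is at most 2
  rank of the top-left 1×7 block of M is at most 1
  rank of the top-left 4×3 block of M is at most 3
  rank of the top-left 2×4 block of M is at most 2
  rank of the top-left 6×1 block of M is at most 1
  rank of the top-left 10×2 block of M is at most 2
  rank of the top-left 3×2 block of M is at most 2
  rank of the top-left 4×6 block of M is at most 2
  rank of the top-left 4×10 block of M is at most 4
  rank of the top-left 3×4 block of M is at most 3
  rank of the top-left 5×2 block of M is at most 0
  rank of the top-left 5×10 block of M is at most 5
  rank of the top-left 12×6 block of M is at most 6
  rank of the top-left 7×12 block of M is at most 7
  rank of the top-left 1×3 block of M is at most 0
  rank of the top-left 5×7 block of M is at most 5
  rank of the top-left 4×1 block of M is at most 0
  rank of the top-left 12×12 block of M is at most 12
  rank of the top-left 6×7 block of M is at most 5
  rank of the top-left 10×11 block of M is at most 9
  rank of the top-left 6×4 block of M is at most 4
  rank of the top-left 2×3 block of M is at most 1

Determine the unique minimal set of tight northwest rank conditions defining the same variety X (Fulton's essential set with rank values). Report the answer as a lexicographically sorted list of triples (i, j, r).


Computing R[i][j] = min implied NW-rank bound (n=12, 45 conditions):

  R[1]: 0  0  0  0  0  0  1  1  1  1  1  1
  R[2]: 0  0  1  1  1  1  2  2  2  2  2  2
  R[3]: 0  0  1  2  2  2  3  3  3  3  3  3
  R[4]: 0  0  1  2  2  2  3  3  3  4  4  4
  R[5]: 0  0  1  2  3  3  4  4  4  5  5  5
  R[6]: 1  1  2  3  4  4  5  5  5  6  6  6
  R[7]: 1  1  2  3  4  5  6  6  6  7  7  7
  R[8]: 1  2  3  4  5  6  7  7  7  8  8  8
  R[9]: 1  2  3  4  5  6  7  7  8  9  9  9
  R[10]: 1  2  3  4  5  6  7  7  8  9  9  10
  R[11]: 1  2  3  4  5  6  7  7  8  9  10  11
  R[12]: 1  2  3  4  5  6  7  8  9  10  11  12

hence w(1..12) = (7, 3, 4, 10, 5, 1, 6, 2, 9, 12, 11, 8).

|D(w)|=23, |Ess(w)|=7:

[(1, 6, 0), (4, 6, 2), (4, 9, 3), (5, 2, 0), (7, 2, 1), (10, 11, 9), (11, 8, 7)]


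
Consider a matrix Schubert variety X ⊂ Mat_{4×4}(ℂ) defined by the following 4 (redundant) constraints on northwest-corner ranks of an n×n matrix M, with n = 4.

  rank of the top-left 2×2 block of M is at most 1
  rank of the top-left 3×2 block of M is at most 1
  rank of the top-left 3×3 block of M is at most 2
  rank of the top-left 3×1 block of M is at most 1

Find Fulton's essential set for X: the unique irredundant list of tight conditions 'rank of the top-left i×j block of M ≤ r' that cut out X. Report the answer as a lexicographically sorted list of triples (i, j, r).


The tightest implied rank at each (i,j), from the 4 conditions:

  row 1: 1 1 1 1
  row 2: 1 1 2 2
  row 3: 1 1 2 3
  row 4: 1 2 3 4

hence w(1..4) = (1, 3, 4, 2).

Rothe diagram D(w) (2 cells), 1 SE-corner (essential condition):

[(3, 2, 1)]


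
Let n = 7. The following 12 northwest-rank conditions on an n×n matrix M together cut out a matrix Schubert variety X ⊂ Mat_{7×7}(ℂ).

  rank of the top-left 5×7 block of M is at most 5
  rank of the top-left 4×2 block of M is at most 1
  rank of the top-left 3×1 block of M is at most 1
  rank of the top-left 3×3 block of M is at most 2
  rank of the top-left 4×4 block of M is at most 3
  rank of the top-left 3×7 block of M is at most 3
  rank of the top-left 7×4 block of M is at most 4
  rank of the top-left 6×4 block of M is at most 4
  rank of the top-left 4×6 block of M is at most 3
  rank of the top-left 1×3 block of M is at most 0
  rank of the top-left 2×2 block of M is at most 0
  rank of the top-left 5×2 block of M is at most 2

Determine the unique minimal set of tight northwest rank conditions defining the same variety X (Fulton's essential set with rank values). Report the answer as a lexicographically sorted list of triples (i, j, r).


Reconstructing r_w from the 12 given conditions:

  i=1: 0  0  0  1  1  1  1
  i=2: 0  0  1  2  2  2  2
  i=3: 1  1  2  3  3  3  3
  i=4: 1  1  2  3  3  3  4
  i=5: 1  2  3  4  4  4  5
  i=6: 1  2  3  4  5  5  6
  i=7: 1  2  3  4  5  6  7

reading off 1-entries of Δ²R: w = (4, 3, 1, 7, 2, 5, 6).

Fulton essential set (4 of the 8 Rothe cells):

[(1, 3, 0), (2, 2, 0), (4, 2, 1), (4, 6, 3)]


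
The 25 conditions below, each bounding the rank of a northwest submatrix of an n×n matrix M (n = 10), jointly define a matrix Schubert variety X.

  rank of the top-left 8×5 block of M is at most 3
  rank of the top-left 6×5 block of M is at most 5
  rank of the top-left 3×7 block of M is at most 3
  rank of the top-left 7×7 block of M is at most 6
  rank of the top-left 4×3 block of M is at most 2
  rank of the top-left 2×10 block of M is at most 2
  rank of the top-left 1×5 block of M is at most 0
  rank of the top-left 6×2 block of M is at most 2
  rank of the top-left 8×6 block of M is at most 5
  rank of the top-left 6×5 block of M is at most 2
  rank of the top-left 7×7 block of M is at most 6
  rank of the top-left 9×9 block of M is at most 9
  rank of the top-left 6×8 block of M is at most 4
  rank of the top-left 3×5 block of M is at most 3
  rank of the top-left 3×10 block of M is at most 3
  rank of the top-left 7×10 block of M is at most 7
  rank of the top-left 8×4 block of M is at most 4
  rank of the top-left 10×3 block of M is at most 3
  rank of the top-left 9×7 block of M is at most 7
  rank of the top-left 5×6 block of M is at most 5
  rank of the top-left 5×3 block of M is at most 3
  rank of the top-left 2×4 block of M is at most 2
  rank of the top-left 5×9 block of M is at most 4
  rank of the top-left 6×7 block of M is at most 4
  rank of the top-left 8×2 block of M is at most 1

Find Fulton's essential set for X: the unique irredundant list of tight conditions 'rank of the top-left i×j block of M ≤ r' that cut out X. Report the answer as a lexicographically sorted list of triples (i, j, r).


Recovering R(i,j) via the rank-extension bound from the 25 conditions:

  0, 0, 0, 0, 0, 1, 1, 1, 1, 1
  1, 1, 1, 1, 1, 2, 2, 2, 2, 2
  1, 1, 2, 2, 2, 3, 3, 3, 3, 3
  1, 1, 2, 2, 2, 3, 4, 4, 4, 4
  1, 1, 2, 2, 2, 3, 4, 4, 4, 5
  1, 1, 2, 2, 2, 3, 4, 4, 5, 6
  1, 1, 2, 3, 3, 4, 5, 5, 6, 7
  1, 1, 2, 3, 3, 4, 5, 6, 7, 8
  1, 2, 3, 4, 4, 5, 6, 7, 8, 9
  1, 2, 3, 4, 5, 6, 7, 8, 9, 10

so w = (6, 1, 3, 7, 10, 9, 4, 8, 2, 5).

Rothe diagram D(w) (21 cells), 6 SE-corners (essential conditions):

[(1, 5, 0), (5, 9, 4), (6, 5, 2), (6, 8, 4), (8, 2, 1), (8, 5, 3)]


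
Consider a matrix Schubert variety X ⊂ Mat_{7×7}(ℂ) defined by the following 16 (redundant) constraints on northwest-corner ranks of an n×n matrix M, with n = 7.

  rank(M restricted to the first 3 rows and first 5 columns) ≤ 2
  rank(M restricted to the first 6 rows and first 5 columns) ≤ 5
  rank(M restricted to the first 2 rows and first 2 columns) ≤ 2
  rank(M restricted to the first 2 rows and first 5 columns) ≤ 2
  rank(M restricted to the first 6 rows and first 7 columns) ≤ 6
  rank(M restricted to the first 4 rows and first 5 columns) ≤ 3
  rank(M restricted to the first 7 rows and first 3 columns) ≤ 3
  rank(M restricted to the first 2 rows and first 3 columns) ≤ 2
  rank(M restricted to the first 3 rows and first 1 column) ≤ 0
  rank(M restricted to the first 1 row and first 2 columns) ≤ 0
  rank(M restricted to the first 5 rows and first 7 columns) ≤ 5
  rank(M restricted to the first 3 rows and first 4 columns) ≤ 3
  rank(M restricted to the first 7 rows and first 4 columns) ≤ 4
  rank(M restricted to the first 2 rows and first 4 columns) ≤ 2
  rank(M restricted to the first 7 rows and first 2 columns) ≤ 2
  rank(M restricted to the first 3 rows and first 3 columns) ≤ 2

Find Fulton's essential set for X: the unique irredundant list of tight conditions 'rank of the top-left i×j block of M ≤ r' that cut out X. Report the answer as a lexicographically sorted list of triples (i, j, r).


Computing R[i][j] = min implied NW-rank bound (n=7, 16 conditions):

  row 1: 0 | 0 | 1 | 1 | 1 | 1 | 1
  row 2: 0 | 1 | 2 | 2 | 2 | 2 | 2
  row 3: 0 | 1 | 2 | 2 | 2 | 3 | 3
  row 4: 1 | 2 | 3 | 3 | 3 | 4 | 4
  row 5: 1 | 2 | 3 | 4 | 4 | 5 | 5
  row 6: 1 | 2 | 3 | 4 | 5 | 6 | 6
  row 7: 1 | 2 | 3 | 4 | 5 | 6 | 7

so w = (3, 2, 6, 1, 4, 5, 7).

|D(w)|=6, |Ess(w)|=3:

[(1, 2, 0), (3, 1, 0), (3, 5, 2)]


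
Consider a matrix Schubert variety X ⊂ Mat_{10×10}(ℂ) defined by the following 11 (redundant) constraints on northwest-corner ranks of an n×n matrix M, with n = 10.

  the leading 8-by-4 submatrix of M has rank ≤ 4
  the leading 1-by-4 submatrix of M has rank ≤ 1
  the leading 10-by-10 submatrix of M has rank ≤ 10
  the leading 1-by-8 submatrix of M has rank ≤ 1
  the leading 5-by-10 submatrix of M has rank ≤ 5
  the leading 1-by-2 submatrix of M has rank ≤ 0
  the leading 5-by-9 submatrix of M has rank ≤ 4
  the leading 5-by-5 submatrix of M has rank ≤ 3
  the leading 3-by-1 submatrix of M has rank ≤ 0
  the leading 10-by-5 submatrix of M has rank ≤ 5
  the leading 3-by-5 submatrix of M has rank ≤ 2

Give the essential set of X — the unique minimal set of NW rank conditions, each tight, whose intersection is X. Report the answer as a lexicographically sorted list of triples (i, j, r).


Recovering R(i,j) via the rank-extension bound from the 11 conditions:

  0 0 1 1 1 1 1 1 1 1
  0 1 2 2 2 2 2 2 2 2
  0 1 2 2 2 3 3 3 3 3
  1 2 3 3 3 4 4 4 4 4
  1 2 3 3 3 4 4 4 4 5
  1 2 3 4 4 5 5 5 5 6
  1 2 3 4 5 6 6 6 6 7
  1 2 3 4 5 6 7 7 7 8
  1 2 3 4 5 6 7 8 8 9
  1 2 3 4 5 6 7 8 9 10

second differences of R give the permutation w = (3, 2, 6, 1, 10, 4, 5, 7, 8, 9).

|D(w)|=11, |Ess(w)|=5:

[(1, 2, 0), (3, 1, 0), (3, 5, 2), (5, 5, 3), (5, 9, 4)]


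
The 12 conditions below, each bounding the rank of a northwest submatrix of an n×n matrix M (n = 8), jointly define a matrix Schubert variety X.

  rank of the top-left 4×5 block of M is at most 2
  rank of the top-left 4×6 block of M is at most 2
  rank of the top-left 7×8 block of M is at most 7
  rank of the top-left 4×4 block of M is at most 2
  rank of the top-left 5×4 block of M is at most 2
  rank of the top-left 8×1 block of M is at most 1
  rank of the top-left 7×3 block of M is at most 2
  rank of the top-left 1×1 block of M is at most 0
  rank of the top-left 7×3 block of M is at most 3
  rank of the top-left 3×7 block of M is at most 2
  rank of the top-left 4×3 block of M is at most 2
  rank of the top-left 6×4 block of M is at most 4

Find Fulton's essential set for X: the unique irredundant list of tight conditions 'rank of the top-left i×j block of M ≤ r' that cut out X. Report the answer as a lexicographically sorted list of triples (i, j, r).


Rank table r_w(8×8) implied by the 12 constraints:

  0 | 1 | 1 | 1 | 1 | 1 | 1 | 1
  1 | 2 | 2 | 2 | 2 | 2 | 2 | 2
  1 | 2 | 2 | 2 | 2 | 2 | 2 | 3
  1 | 2 | 2 | 2 | 2 | 2 | 3 | 4
  1 | 2 | 2 | 2 | 3 | 3 | 4 | 5
  1 | 2 | 2 | 3 | 4 | 4 | 5 | 6
  1 | 2 | 2 | 3 | 4 | 5 | 6 | 7
  1 | 2 | 3 | 4 | 5 | 6 | 7 | 8

reading off 1-entries of Δ²R: w = (2, 1, 8, 7, 5, 4, 6, 3).

|D(w)|=14, |Ess(w)|=5:

[(1, 1, 0), (3, 7, 2), (4, 6, 2), (5, 4, 2), (7, 3, 2)]


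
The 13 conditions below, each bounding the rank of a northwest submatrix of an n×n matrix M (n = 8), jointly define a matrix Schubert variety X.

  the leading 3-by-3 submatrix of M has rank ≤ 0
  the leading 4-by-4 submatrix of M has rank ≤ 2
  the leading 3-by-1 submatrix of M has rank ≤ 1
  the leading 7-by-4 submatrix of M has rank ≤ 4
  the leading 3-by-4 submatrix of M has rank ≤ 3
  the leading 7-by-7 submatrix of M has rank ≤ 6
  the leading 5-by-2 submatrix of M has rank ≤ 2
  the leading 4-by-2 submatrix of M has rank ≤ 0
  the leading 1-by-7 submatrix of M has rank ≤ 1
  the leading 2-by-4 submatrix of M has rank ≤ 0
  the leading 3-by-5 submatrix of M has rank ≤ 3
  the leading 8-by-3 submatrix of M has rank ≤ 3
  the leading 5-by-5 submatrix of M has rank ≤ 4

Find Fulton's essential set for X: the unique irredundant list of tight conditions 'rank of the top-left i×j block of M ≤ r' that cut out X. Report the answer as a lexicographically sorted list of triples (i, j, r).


Propagating the 13 rank bounds to every northwest block:

  i=1: 0 | 0 | 0 | 0 | 1 | 1 | 1 | 1
  i=2: 0 | 0 | 0 | 0 | 1 | 2 | 2 | 2
  i=3: 0 | 0 | 0 | 1 | 2 | 3 | 3 | 3
  i=4: 0 | 0 | 1 | 2 | 3 | 4 | 4 | 4
  i=5: 1 | 1 | 2 | 3 | 4 | 5 | 5 | 5
  i=6: 1 | 2 | 3 | 4 | 5 | 6 | 6 | 6
  i=7: 1 | 2 | 3 | 4 | 5 | 6 | 6 | 7
  i=8: 1 | 2 | 3 | 4 | 5 | 6 | 7 | 8

second differences of R give the permutation w = (5, 6, 4, 3, 1, 2, 8, 7).

|D(w)|=14, |Ess(w)|=4:

[(2, 4, 0), (3, 3, 0), (4, 2, 0), (7, 7, 6)]


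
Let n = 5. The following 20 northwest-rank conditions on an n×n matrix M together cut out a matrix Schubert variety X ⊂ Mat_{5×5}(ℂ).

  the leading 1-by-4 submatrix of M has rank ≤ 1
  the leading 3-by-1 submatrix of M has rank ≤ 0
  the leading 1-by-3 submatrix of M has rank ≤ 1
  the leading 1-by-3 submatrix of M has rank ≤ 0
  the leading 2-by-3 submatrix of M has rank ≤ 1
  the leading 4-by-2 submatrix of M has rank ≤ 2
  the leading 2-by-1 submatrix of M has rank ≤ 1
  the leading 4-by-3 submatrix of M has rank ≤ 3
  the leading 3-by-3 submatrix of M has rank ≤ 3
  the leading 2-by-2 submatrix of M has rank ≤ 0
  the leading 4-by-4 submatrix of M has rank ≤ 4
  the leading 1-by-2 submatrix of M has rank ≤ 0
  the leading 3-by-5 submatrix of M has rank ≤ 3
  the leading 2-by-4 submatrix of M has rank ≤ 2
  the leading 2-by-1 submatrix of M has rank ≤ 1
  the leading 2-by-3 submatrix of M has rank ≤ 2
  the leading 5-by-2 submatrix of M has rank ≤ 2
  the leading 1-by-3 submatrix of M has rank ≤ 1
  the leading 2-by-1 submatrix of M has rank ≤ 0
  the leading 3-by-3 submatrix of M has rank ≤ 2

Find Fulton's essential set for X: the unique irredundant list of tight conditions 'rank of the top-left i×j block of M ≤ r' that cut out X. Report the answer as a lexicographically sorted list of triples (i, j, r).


Reconstructing r_w from the 20 given conditions:

  0 0 0 1 1
  0 0 1 2 2
  0 1 2 3 3
  1 2 3 4 4
  1 2 3 4 5

giving w = (4, 3, 2, 1, 5) via Δ²R.

|D(w)|=6, |Ess(w)|=3:

[(1, 3, 0), (2, 2, 0), (3, 1, 0)]


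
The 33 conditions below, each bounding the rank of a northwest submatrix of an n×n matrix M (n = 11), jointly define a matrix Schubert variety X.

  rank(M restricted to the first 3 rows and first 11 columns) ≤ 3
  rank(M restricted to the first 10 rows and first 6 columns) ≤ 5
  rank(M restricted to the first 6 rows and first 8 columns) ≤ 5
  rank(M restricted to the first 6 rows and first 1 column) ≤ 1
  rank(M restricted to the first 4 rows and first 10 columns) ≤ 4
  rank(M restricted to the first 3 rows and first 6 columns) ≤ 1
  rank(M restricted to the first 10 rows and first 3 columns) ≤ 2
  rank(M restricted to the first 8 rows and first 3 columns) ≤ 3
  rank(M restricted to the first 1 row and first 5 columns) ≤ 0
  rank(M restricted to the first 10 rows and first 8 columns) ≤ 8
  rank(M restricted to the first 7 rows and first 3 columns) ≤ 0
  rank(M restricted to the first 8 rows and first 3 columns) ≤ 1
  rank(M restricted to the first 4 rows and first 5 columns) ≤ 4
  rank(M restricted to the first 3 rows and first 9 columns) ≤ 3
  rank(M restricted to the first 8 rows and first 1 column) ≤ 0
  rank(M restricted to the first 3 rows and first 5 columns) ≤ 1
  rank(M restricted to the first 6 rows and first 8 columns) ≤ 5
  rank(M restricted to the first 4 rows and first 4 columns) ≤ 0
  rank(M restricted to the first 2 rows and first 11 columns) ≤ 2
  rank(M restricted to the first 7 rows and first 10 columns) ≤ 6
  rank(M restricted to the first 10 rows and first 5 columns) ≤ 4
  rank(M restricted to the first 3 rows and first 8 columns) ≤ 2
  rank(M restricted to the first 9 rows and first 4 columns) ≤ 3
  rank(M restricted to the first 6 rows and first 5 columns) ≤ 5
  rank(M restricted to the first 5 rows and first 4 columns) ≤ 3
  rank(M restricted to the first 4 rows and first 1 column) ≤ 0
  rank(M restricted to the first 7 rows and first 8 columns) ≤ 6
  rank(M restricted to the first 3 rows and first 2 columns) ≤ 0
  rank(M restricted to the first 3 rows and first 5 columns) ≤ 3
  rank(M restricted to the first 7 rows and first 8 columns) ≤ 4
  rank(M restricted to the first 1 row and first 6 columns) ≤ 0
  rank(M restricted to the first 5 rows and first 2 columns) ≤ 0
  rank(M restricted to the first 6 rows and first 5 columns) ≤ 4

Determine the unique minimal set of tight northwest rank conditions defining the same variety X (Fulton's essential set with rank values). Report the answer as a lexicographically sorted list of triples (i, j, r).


Recovering R(i,j) via the rank-extension bound from the 33 conditions:

  row 1: 0  0  0  0  0  0  1  1  1  1  1
  row 2: 0  0  0  0  1  1  2  2  2  2  2
  row 3: 0  0  0  0  1  1  2  2  3  3  3
  row 4: 0  0  0  0  1  2  3  3  4  4  4
  row 5: 0  0  0  1  2  3  4  4  5  5  5
  row 6: 0  0  0  1  2  3  4  4  5  6  6
  row 7: 0  0  0  1  2  3  4  4  5  6  7
  row 8: 0  1  1  2  3  4  5  5  6  7  8
  row 9: 1  2  2  3  4  5  6  6  7  8  9
  row 10: 1  2  2  3  4  5  6  7  8  9  10
  row 11: 1  2  3  4  5  6  7  8  9  10  11

reading off 1-entries of Δ²R: w = (7, 5, 9, 6, 4, 10, 11, 2, 1, 8, 3).

D(w) has 33 cells with 8 SE-corners; essential set:

[(1, 6, 0), (3, 6, 1), (3, 8, 2), (4, 4, 0), (7, 3, 0), (7, 8, 4), (8, 1, 0), (10, 3, 2)]


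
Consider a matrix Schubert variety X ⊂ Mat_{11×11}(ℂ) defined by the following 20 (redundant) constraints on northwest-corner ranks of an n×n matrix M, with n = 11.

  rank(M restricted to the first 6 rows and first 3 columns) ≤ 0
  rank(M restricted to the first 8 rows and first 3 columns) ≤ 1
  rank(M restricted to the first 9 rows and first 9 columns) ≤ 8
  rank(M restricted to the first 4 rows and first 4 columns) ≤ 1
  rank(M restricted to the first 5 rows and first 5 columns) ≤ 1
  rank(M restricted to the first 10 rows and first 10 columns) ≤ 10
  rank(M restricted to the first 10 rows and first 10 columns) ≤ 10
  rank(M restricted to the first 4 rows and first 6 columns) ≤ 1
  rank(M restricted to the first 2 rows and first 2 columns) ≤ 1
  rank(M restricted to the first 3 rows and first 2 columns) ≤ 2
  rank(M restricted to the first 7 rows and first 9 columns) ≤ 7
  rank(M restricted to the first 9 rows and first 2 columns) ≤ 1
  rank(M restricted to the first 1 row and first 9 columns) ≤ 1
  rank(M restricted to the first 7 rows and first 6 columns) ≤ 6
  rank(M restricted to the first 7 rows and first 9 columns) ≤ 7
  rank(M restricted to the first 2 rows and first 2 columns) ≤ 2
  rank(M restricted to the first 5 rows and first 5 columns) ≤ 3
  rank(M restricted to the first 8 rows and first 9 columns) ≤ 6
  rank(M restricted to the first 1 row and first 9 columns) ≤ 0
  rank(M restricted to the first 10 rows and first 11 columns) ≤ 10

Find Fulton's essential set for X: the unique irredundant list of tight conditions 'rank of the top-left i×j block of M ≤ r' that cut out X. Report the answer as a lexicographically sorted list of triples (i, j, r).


Computing R[i][j] = min implied NW-rank bound (n=11, 20 conditions):

  R[1]: 0, 0, 0, 0, 0, 0, 0, 0, 0, 1, 1
  R[2]: 0, 0, 0, 1, 1, 1, 1, 1, 1, 2, 2
  R[3]: 0, 0, 0, 1, 1, 1, 2, 2, 2, 3, 3
  R[4]: 0, 0, 0, 1, 1, 1, 2, 3, 3, 4, 4
  R[5]: 0, 0, 0, 1, 1, 2, 3, 4, 4, 5, 5
  R[6]: 0, 0, 0, 1, 2, 3, 4, 5, 5, 6, 6
  R[7]: 1, 1, 1, 2, 3, 4, 5, 6, 6, 7, 7
  R[8]: 1, 1, 1, 2, 3, 4, 5, 6, 6, 7, 8
  R[9]: 1, 1, 2, 3, 4, 5, 6, 7, 7, 8, 9
  R[10]: 1, 2, 3, 4, 5, 6, 7, 8, 8, 9, 10
  R[11]: 1, 2, 3, 4, 5, 6, 7, 8, 9, 10, 11

the unique w with this rank table is (10, 4, 7, 8, 6, 5, 1, 11, 3, 2, 9).

|D(w)|=33, |Ess(w)|=7:

[(1, 9, 0), (4, 6, 1), (5, 5, 1), (6, 3, 0), (8, 3, 1), (8, 9, 6), (9, 2, 1)]


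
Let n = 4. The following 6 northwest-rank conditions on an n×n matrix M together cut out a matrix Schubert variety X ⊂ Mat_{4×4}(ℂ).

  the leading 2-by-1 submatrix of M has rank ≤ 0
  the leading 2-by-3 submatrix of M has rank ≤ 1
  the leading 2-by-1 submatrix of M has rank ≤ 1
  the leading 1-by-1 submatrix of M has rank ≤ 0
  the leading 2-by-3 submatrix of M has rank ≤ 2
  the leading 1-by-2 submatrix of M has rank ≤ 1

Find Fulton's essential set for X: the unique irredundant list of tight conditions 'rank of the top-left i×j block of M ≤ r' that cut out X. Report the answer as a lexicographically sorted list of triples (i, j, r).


The tightest implied rank at each (i,j), from the 6 conditions:

  R[1]: 0 | 1 | 1 | 1
  R[2]: 0 | 1 | 1 | 2
  R[3]: 1 | 2 | 2 | 3
  R[4]: 1 | 2 | 3 | 4

so w = (2, 4, 1, 3).

ℓ(w)=3; the 2 essential cells (i,j,r):

[(2, 1, 0), (2, 3, 1)]
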